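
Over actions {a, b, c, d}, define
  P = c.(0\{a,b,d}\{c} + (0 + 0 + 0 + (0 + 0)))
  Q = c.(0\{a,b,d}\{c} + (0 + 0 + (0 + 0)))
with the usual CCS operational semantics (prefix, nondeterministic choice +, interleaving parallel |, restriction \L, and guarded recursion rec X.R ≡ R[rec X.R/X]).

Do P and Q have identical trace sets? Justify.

LTS(P): 2 reachable states
  u0 = c.(0\{a,b,d}\{c} + (0 + 0 + 0 + (0 + 0))) | —c→ u1
  u1 = 0\{a,b,d}\{c} + (0 + 0 + 0 + (0 + 0)) | ∅
LTS(Q): 2 reachable states
  v0 = c.(0\{a,b,d}\{c} + (0 + 0 + (0 + 0))) | —c→ v1
  v1 = 0\{a,b,d}\{c} + (0 + 0 + (0 + 0)) | ∅
Coarsest stable partition (strong bisimilarity classes):
  B0 = {u0, v0}
  B1 = {u1, v1}
u0 ∈ B0, v0 ∈ B0 → same block
Bisimilar ⇒ trace-equivalent.

YES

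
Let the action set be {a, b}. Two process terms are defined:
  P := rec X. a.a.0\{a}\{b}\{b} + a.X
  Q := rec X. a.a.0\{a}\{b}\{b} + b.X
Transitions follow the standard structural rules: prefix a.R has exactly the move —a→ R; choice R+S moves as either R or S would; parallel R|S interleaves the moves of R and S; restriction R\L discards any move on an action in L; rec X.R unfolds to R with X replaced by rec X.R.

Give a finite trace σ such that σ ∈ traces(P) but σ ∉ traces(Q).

Reachable graph of P (3 states):
  s0 = rec X. a.a.0\{a}\{b}\{b} + a.X has moves --a--▸ s0, --a--▸ s1
  s1 = a.0\{a}\{b}\{b} has moves --a--▸ s2
  s2 = 0\{a}\{b}\{b} has moves ·
Reachable graph of Q (3 states):
  t0 = rec X. a.a.0\{a}\{b}\{b} + b.X has moves --a--▸ t1, --b--▸ t0
  t1 = a.0\{a}\{b}\{b} has moves --a--▸ t2
  t2 = 0\{a}\{b}\{b} has moves ·
Run σ = ⟨aaa⟩ on P: start {s0}
  [1] a ⇒ {s0, s1}
  [2] a ⇒ {s0, s1, s2}
  [3] a ⇒ {s0, s1, s2}
  P completes σ.
Run σ = ⟨aaa⟩ on Q: start {t0}
  [1] a ⇒ {t1}
  [2] a ⇒ {t2}
  [3] a ⇒ no successor for Q

aaa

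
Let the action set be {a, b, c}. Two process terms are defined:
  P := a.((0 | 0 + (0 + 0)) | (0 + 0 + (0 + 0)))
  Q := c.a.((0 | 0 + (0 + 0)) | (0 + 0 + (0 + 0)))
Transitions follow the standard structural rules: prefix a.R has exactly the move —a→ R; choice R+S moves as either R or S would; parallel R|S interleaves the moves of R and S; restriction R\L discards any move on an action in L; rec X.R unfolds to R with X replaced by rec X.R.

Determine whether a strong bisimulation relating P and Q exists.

NO

Reachable graph of P (2 states):
  p0 = a.((0 | 0 + (0 + 0)) | (0 + 0 + (0 + 0))) → --a--▸ p1
  p1 = (0 | 0 + (0 + 0)) | (0 + 0 + (0 + 0)) → ∅
Reachable graph of Q (3 states):
  q0 = c.a.((0 | 0 + (0 + 0)) | (0 + 0 + (0 + 0))) → --c--▸ q1
  q1 = a.((0 | 0 + (0 + 0)) | (0 + 0 + (0 + 0))) → --a--▸ q2
  q2 = (0 | 0 + (0 + 0)) | (0 + 0 + (0 + 0)) → ∅
Coarsest stable partition (strong bisimilarity classes):
  B0 = {p0, q1}
  B1 = {p1, q2}
  B2 = {q0}
p0 ∈ B0, q0 ∈ B2 → different blocks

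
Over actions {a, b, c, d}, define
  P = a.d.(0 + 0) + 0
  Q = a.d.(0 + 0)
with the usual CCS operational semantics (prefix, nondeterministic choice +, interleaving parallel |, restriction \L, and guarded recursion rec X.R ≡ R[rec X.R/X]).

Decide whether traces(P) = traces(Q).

trace-equivalent

P's transition system — 3 states:
  p0 = a.d.(0 + 0) + 0 has moves ··a··> p1
  p1 = d.(0 + 0) has moves ··d··> p2
  p2 = 0 + 0 has moves stopped
Q's transition system — 3 states:
  q0 = a.d.(0 + 0) has moves ··a··> q1
  q1 = d.(0 + 0) has moves ··d··> q2
  q2 = 0 + 0 has moves stopped
Partition-refinement fixed point:
  B0 = {p0, q0}
  B1 = {p1, q1}
  B2 = {p2, q2}
p0 ∈ B0, q0 ∈ B0 → same block
Bisimilar ⇒ trace-equivalent.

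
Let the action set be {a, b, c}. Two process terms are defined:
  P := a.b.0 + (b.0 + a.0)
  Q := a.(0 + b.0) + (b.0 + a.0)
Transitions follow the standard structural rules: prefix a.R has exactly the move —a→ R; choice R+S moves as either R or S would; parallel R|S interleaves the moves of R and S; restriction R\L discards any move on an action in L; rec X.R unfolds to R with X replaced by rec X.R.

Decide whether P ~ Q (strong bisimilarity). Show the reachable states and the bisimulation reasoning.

bisimilar

LTS(P): 3 reachable states
  u0 = a.b.0 + (b.0 + a.0) has moves --a--▸ u1, --a--▸ u2, --b--▸ u1
  u1 = 0 has moves ·
  u2 = b.0 has moves --b--▸ u1
LTS(Q): 3 reachable states
  v0 = a.(0 + b.0) + (b.0 + a.0) has moves --a--▸ v1, --a--▸ v2, --b--▸ v1
  v1 = 0 has moves ·
  v2 = 0 + b.0 has moves --b--▸ v1
Coarsest stable partition (strong bisimilarity classes):
  B0 = {u0, v0}
  B1 = {u2, v2}
  B2 = {u1, v1}
u0 ∈ B0, v0 ∈ B0 → same block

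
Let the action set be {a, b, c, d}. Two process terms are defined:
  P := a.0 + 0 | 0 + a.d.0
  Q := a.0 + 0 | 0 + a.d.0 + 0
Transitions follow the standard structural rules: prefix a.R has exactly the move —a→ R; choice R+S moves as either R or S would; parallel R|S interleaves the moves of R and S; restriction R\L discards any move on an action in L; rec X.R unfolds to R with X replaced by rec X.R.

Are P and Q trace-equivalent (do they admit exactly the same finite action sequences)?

traces(P) = traces(Q)

LTS(P): 3 reachable states
  p0 = a.0 + 0 | 0 + a.d.0 ⊢ --a--▸ p1, --a--▸ p2
  p1 = 0 ⊢ (no moves)
  p2 = d.0 ⊢ --d--▸ p1
LTS(Q): 3 reachable states
  q0 = a.0 + 0 | 0 + a.d.0 + 0 ⊢ --a--▸ q1, --a--▸ q2
  q1 = 0 ⊢ (no moves)
  q2 = d.0 ⊢ --d--▸ q1
Bisimilarity quotient blocks:
  B0 = {p0, q0}
  B1 = {p1, q1}
  B2 = {p2, q2}
p0 ∈ B0, q0 ∈ B0 → same block
Bisimilar ⇒ trace-equivalent.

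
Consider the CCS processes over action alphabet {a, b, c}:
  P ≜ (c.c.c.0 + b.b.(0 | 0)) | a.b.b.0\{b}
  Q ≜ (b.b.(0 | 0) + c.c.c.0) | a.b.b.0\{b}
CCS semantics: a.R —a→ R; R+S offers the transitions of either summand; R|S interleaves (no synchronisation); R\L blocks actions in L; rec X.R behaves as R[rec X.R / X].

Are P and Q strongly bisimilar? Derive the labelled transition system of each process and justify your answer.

P ~ Q

LTS(P): 24 reachable states
  p0 = (c.c.c.0 + b.b.(0 | 0)) | a.b.b.0\{b} has moves ··a··> p1, ··b··> p2, ··c··> p3
  p1 = (c.c.c.0 + b.b.(0 | 0)) | b.b.0\{b} has moves ··b··> p4, ··b··> p5, ··c··> p6
  p2 = b.(0 | 0) | a.b.b.0\{b} has moves ··a··> p5, ··b··> p7
  p3 = c.c.0 | a.b.b.0\{b} has moves ··a··> p6, ··c··> p8
  p4 = (c.c.c.0 + b.b.(0 | 0)) | b.0\{b} has moves ··b··> p10, ··b··> p9, ··c··> p11
  p5 = b.(0 | 0) | b.b.0\{b} has moves ··b··> p10, ··b··> p12
  p6 = c.c.0 | b.b.0\{b} has moves ··b··> p11, ··c··> p13
  p7 = 0 | 0 | a.b.b.0\{b} has moves ··a··> p12
  p8 = c.0 | a.b.b.0\{b} has moves ··a··> p13, ··c··> p14
  p9 = (c.c.c.0 + b.b.(0 | 0)) | 0\{b} has moves ··b··> p15, ··c··> p16
  p10 = b.(0 | 0) | b.0\{b} has moves ··b··> p15, ··b··> p17
  p11 = c.c.0 | b.0\{b} has moves ··b··> p16, ··c··> p18
  p12 = 0 | 0 | b.b.0\{b} has moves ··b··> p17
  p13 = c.0 | b.b.0\{b} has moves ··b··> p18, ··c··> p19
  p14 = 0 | a.b.b.0\{b} has moves ··a··> p19
  p15 = b.(0 | 0) | 0\{b} has moves ··b··> p20
  p16 = c.c.0 | 0\{b} has moves ··c··> p21
  p17 = 0 | 0 | b.0\{b} has moves ··b··> p20
  p18 = c.0 | b.0\{b} has moves ··b··> p21, ··c··> p22
  p19 = 0 | b.b.0\{b} has moves ··b··> p22
  p20 = 0 | 0 | 0\{b} has moves stopped
  p21 = c.0 | 0\{b} has moves ··c··> p23
  p22 = 0 | b.0\{b} has moves ··b··> p23
  p23 = 0 | 0\{b} has moves stopped
LTS(Q): 24 reachable states
  q0 = (b.b.(0 | 0) + c.c.c.0) | a.b.b.0\{b} has moves ··a··> q1, ··b··> q2, ··c··> q3
  q1 = (b.b.(0 | 0) + c.c.c.0) | b.b.0\{b} has moves ··b··> q4, ··b··> q5, ··c··> q6
  q2 = b.(0 | 0) | a.b.b.0\{b} has moves ··a··> q5, ··b··> q7
  q3 = c.c.0 | a.b.b.0\{b} has moves ··a··> q6, ··c··> q8
  q4 = (b.b.(0 | 0) + c.c.c.0) | b.0\{b} has moves ··b··> q10, ··b··> q9, ··c··> q11
  q5 = b.(0 | 0) | b.b.0\{b} has moves ··b··> q10, ··b··> q12
  q6 = c.c.0 | b.b.0\{b} has moves ··b··> q11, ··c··> q13
  q7 = 0 | 0 | a.b.b.0\{b} has moves ··a··> q12
  q8 = c.0 | a.b.b.0\{b} has moves ··a··> q13, ··c··> q14
  q9 = (b.b.(0 | 0) + c.c.c.0) | 0\{b} has moves ··b··> q15, ··c··> q16
  q10 = b.(0 | 0) | b.0\{b} has moves ··b··> q15, ··b··> q17
  q11 = c.c.0 | b.0\{b} has moves ··b··> q16, ··c··> q18
  q12 = 0 | 0 | b.b.0\{b} has moves ··b··> q17
  q13 = c.0 | b.b.0\{b} has moves ··b··> q18, ··c··> q19
  q14 = 0 | a.b.b.0\{b} has moves ··a··> q19
  q15 = b.(0 | 0) | 0\{b} has moves ··b··> q20
  q16 = c.c.0 | 0\{b} has moves ··c··> q21
  q17 = 0 | 0 | b.0\{b} has moves ··b··> q20
  q18 = c.0 | b.0\{b} has moves ··b··> q21, ··c··> q22
  q19 = 0 | b.b.0\{b} has moves ··b··> q22
  q20 = 0 | 0 | 0\{b} has moves stopped
  q21 = c.0 | 0\{b} has moves ··c··> q23
  q22 = 0 | b.0\{b} has moves ··b··> q23
  q23 = 0 | 0\{b} has moves stopped
Partition-refinement fixed point:
  B0 = {p0, q0}
  B1 = {p3, q3}
  B2 = {p6, q6}
  B3 = {p11, q11}
  B4 = {p16, q16}
  B5 = {p21, q21}
  B6 = {p20, p23, q20, q23}
  B7 = {p18, q18}
  B8 = {p15, p17, p22, q15, q17, q22}
  B9 = {p13, q13}
  B10 = {p10, p12, p19, q10, q12, q19}
  B11 = {p8, q8}
  B12 = {p14, p7, q14, q7}
  B13 = {p1, q1}
  B14 = {p4, q4}
  B15 = {p9, q9}
  B16 = {p5, q5}
  B17 = {p2, q2}
p0 ∈ B0, q0 ∈ B0 → same block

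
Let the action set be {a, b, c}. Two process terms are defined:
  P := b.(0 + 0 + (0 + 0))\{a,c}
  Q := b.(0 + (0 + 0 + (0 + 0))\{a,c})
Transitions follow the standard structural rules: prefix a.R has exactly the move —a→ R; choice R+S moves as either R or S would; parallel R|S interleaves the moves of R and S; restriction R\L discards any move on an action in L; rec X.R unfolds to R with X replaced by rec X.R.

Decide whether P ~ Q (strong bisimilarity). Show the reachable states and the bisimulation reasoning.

YES

Reachable graph of P (2 states):
  s0 = b.(0 + 0 + (0 + 0))\{a,c} ⊢ —b→ s1
  s1 = (0 + 0 + (0 + 0))\{a,c} ⊢ ·
Reachable graph of Q (2 states):
  t0 = b.(0 + (0 + 0 + (0 + 0))\{a,c}) ⊢ —b→ t1
  t1 = 0 + (0 + 0 + (0 + 0))\{a,c} ⊢ ·
Bisimilarity quotient blocks:
  B0 = {s0, t0}
  B1 = {s1, t1}
s0 ∈ B0, t0 ∈ B0 → same block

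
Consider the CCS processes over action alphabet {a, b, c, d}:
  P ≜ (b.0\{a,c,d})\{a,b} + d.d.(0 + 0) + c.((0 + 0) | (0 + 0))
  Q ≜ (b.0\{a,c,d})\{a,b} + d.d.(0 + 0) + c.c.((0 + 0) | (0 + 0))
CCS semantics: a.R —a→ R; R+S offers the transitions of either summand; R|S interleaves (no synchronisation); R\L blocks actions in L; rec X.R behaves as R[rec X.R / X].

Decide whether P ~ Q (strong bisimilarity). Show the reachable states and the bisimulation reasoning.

not bisimilar

LTS(P): 4 reachable states
  s0 = (b.0\{a,c,d})\{a,b} + d.d.(0 + 0) + c.((0 + 0) | (0 + 0)) has moves --c--▸ s1, --d--▸ s2
  s1 = (0 + 0) | (0 + 0) has moves ∅
  s2 = d.(0 + 0) has moves --d--▸ s3
  s3 = 0 + 0 has moves ∅
LTS(Q): 5 reachable states
  t0 = (b.0\{a,c,d})\{a,b} + d.d.(0 + 0) + c.c.((0 + 0) | (0 + 0)) has moves --c--▸ t1, --d--▸ t2
  t1 = c.((0 + 0) | (0 + 0)) has moves --c--▸ t3
  t2 = d.(0 + 0) has moves --d--▸ t4
  t3 = (0 + 0) | (0 + 0) has moves ∅
  t4 = 0 + 0 has moves ∅
Coarsest stable partition (strong bisimilarity classes):
  B0 = {s0}
  B1 = {s1, s3, t3, t4}
  B2 = {s2, t2}
  B3 = {t0}
  B4 = {t1}
s0 ∈ B0, t0 ∈ B3 → different blocks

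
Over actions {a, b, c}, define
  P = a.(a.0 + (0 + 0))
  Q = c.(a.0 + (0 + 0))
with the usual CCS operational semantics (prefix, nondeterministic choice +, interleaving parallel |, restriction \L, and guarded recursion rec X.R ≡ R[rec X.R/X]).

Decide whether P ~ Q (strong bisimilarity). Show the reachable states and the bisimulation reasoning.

LTS(P): 3 reachable states
  p0 = a.(a.0 + (0 + 0)) → —a→ p1
  p1 = a.0 + (0 + 0) → —a→ p2
  p2 = 0 → stopped
LTS(Q): 3 reachable states
  q0 = c.(a.0 + (0 + 0)) → —c→ q1
  q1 = a.0 + (0 + 0) → —a→ q2
  q2 = 0 → stopped
Bisimilarity quotient blocks:
  B0 = {p0}
  B1 = {p1, q1}
  B2 = {p2, q2}
  B3 = {q0}
p0 ∈ B0, q0 ∈ B3 → different blocks

NO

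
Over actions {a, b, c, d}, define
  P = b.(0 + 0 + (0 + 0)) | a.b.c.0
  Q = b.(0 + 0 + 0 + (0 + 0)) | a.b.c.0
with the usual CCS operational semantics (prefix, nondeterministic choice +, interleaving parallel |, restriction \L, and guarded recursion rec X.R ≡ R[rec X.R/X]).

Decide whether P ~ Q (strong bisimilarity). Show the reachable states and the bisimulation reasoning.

P's transition system — 8 states:
  p0 = b.(0 + 0 + (0 + 0)) | a.b.c.0 :: ··a··> p1, ··b··> p2
  p1 = b.(0 + 0 + (0 + 0)) | b.c.0 :: ··b··> p3, ··b··> p4
  p2 = (0 + 0 + (0 + 0)) | a.b.c.0 :: ··a··> p3
  p3 = (0 + 0 + (0 + 0)) | b.c.0 :: ··b··> p5
  p4 = b.(0 + 0 + (0 + 0)) | c.0 :: ··b··> p5, ··c··> p6
  p5 = (0 + 0 + (0 + 0)) | c.0 :: ··c··> p7
  p6 = b.(0 + 0 + (0 + 0)) | 0 :: ··b··> p7
  p7 = (0 + 0 + (0 + 0)) | 0 :: (no moves)
Q's transition system — 8 states:
  q0 = b.(0 + 0 + 0 + (0 + 0)) | a.b.c.0 :: ··a··> q1, ··b··> q2
  q1 = b.(0 + 0 + 0 + (0 + 0)) | b.c.0 :: ··b··> q3, ··b··> q4
  q2 = (0 + 0 + 0 + (0 + 0)) | a.b.c.0 :: ··a··> q3
  q3 = (0 + 0 + 0 + (0 + 0)) | b.c.0 :: ··b··> q5
  q4 = b.(0 + 0 + 0 + (0 + 0)) | c.0 :: ··b··> q5, ··c··> q6
  q5 = (0 + 0 + 0 + (0 + 0)) | c.0 :: ··c··> q7
  q6 = b.(0 + 0 + 0 + (0 + 0)) | 0 :: ··b··> q7
  q7 = (0 + 0 + 0 + (0 + 0)) | 0 :: (no moves)
Coarsest stable partition (strong bisimilarity classes):
  B0 = {p0, q0}
  B1 = {p2, q2}
  B2 = {p3, q3}
  B3 = {p5, q5}
  B4 = {p7, q7}
  B5 = {p1, q1}
  B6 = {p4, q4}
  B7 = {p6, q6}
p0 ∈ B0, q0 ∈ B0 → same block

bisimilar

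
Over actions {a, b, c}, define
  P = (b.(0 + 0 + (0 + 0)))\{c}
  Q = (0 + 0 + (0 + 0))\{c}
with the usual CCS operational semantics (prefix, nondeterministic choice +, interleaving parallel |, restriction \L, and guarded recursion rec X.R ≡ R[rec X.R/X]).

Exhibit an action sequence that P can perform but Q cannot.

b

LTS(P): 2 reachable states
  s0 = (b.(0 + 0 + (0 + 0)))\{c} | ··b··> s1
  s1 = (0 + 0 + (0 + 0))\{c} | stopped
LTS(Q): 1 reachable states
  t0 = (0 + 0 + (0 + 0))\{c} | stopped
Run σ = ⟨b⟩ on P: start {s0}
  after b @ step 1: {s1}
  ✓ P
Run σ = ⟨b⟩ on Q: start {t0}
  after b @ step 1: ∅  — Q cannot continue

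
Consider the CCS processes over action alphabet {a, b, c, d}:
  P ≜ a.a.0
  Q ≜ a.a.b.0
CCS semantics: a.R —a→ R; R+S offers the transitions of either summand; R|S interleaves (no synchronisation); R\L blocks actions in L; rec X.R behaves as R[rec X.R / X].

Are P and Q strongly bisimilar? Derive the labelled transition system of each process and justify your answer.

Reachable graph of P (3 states):
  u0 = a.a.0 :: —a→ u1
  u1 = a.0 :: —a→ u2
  u2 = 0 :: ·
Reachable graph of Q (4 states):
  v0 = a.a.b.0 :: —a→ v1
  v1 = a.b.0 :: —a→ v2
  v2 = b.0 :: —b→ v3
  v3 = 0 :: ·
Partition-refinement fixed point:
  B0 = {u0}
  B1 = {u1}
  B2 = {u2, v3}
  B3 = {v0}
  B4 = {v1}
  B5 = {v2}
u0 ∈ B0, v0 ∈ B3 → different blocks

not bisimilar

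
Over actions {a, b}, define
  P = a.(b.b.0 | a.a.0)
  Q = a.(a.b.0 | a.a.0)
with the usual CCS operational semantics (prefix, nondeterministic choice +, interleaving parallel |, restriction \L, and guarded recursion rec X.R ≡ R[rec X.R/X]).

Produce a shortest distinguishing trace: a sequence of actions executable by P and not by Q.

ab

Reachable graph of P (10 states):
  s0 = a.(b.b.0 | a.a.0) has moves ··a··> s1
  s1 = b.b.0 | a.a.0 has moves ··a··> s2, ··b··> s3
  s2 = b.b.0 | a.0 has moves ··a··> s4, ··b··> s5
  s3 = b.0 | a.a.0 has moves ··a··> s5, ··b··> s6
  s4 = b.b.0 | 0 has moves ··b··> s7
  s5 = b.0 | a.0 has moves ··a··> s7, ··b··> s8
  s6 = 0 | a.a.0 has moves ··a··> s8
  s7 = b.0 | 0 has moves ··b··> s9
  s8 = 0 | a.0 has moves ··a··> s9
  s9 = 0 | 0 has moves (no moves)
Reachable graph of Q (10 states):
  t0 = a.(a.b.0 | a.a.0) has moves ··a··> t1
  t1 = a.b.0 | a.a.0 has moves ··a··> t2, ··a··> t3
  t2 = a.b.0 | a.0 has moves ··a··> t4, ··a··> t5
  t3 = b.0 | a.a.0 has moves ··a··> t5, ··b··> t6
  t4 = a.b.0 | 0 has moves ··a··> t7
  t5 = b.0 | a.0 has moves ··a··> t7, ··b··> t8
  t6 = 0 | a.a.0 has moves ··a··> t8
  t7 = b.0 | 0 has moves ··b··> t9
  t8 = 0 | a.0 has moves ··a··> t9
  t9 = 0 | 0 has moves (no moves)
Executing ab from P (initial set {s0}):
  step 1 (a): {s1}
  step 2 (b): {s3}
  — P admits the full trace.
Executing ab from Q (initial set {t0}):
  step 1 (a): {t1}
  step 2 (b): ∅  — Q cannot continue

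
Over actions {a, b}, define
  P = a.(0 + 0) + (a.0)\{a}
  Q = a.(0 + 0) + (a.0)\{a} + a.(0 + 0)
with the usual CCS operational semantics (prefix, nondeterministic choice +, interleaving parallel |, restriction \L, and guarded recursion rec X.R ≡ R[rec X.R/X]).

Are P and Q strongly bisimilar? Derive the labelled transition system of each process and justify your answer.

YES

LTS(P): 2 reachable states
  m0 = a.(0 + 0) + (a.0)\{a} ⊢ =a=> m1
  m1 = 0 + 0 ⊢ ∅
LTS(Q): 2 reachable states
  n0 = a.(0 + 0) + (a.0)\{a} + a.(0 + 0) ⊢ =a=> n1
  n1 = 0 + 0 ⊢ ∅
Coarsest stable partition (strong bisimilarity classes):
  B0 = {m0, n0}
  B1 = {m1, n1}
m0 ∈ B0, n0 ∈ B0 → same block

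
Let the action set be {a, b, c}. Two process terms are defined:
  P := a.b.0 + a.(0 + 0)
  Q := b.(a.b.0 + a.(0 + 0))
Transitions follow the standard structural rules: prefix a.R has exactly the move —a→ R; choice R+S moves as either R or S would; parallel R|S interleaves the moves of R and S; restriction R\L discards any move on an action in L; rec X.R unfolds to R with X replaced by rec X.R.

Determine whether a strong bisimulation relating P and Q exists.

P ≁ Q

Reachable graph of P (4 states):
  s0 = a.b.0 + a.(0 + 0) → ··a··> s1, ··a··> s2
  s1 = 0 + 0 → ∅
  s2 = b.0 → ··b··> s3
  s3 = 0 → ∅
Reachable graph of Q (5 states):
  t0 = b.(a.b.0 + a.(0 + 0)) → ··b··> t1
  t1 = a.b.0 + a.(0 + 0) → ··a··> t2, ··a··> t3
  t2 = 0 + 0 → ∅
  t3 = b.0 → ··b··> t4
  t4 = 0 → ∅
Coarsest stable partition (strong bisimilarity classes):
  B0 = {s0, t1}
  B1 = {s1, s3, t2, t4}
  B2 = {s2, t3}
  B3 = {t0}
s0 ∈ B0, t0 ∈ B3 → different blocks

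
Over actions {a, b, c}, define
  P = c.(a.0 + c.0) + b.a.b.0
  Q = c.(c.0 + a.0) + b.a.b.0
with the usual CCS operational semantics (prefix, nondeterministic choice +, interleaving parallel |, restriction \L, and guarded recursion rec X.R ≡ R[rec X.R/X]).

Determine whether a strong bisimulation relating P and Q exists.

bisimilar

Reachable graph of P (5 states):
  u0 = c.(a.0 + c.0) + b.a.b.0 :: =b=> u1, =c=> u2
  u1 = a.b.0 :: =a=> u3
  u2 = a.0 + c.0 :: =a=> u4, =c=> u4
  u3 = b.0 :: =b=> u4
  u4 = 0 :: stopped
Reachable graph of Q (5 states):
  v0 = c.(c.0 + a.0) + b.a.b.0 :: =b=> v1, =c=> v2
  v1 = a.b.0 :: =a=> v3
  v2 = c.0 + a.0 :: =a=> v4, =c=> v4
  v3 = b.0 :: =b=> v4
  v4 = 0 :: stopped
Coarsest stable partition (strong bisimilarity classes):
  B0 = {u0, v0}
  B1 = {u2, v2}
  B2 = {u4, v4}
  B3 = {u1, v1}
  B4 = {u3, v3}
u0 ∈ B0, v0 ∈ B0 → same block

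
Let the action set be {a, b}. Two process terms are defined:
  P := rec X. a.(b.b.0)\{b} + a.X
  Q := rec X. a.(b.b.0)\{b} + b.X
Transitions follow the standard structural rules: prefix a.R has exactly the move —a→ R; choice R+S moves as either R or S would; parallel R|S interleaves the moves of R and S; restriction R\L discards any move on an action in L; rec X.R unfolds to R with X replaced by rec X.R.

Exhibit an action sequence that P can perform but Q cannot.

aa

Reachable graph of P (2 states):
  s0 = rec X. a.(b.b.0)\{b} + a.X → -a-> s0, -a-> s1
  s1 = (b.b.0)\{b} → (no moves)
Reachable graph of Q (2 states):
  t0 = rec X. a.(b.b.0)\{b} + b.X → -a-> t1, -b-> t0
  t1 = (b.b.0)\{b} → (no moves)
Run σ = ⟨aa⟩ on P: start {s0}
  after a @ step 1: {s0, s1}
  after a @ step 2: {s0, s1}
  — P admits the full trace.
Run σ = ⟨aa⟩ on Q: start {t0}
  after a @ step 1: {t1}
  after a @ step 2: no successor for Q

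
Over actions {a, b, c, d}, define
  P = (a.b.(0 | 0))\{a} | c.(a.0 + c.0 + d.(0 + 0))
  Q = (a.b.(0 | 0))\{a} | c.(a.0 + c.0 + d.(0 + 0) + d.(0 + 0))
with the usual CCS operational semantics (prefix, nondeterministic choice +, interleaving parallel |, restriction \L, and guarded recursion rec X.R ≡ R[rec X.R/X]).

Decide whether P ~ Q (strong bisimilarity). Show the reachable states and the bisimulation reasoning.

YES

LTS(P): 4 reachable states
  s0 = (a.b.(0 | 0))\{a} | c.(a.0 + c.0 + d.(0 + 0)) :: ··c··> s1
  s1 = (a.b.(0 | 0))\{a} | (a.0 + c.0 + d.(0 + 0)) :: ··a··> s2, ··c··> s2, ··d··> s3
  s2 = (a.b.(0 | 0))\{a} | 0 :: deadlocked
  s3 = (a.b.(0 | 0))\{a} | (0 + 0) :: deadlocked
LTS(Q): 4 reachable states
  t0 = (a.b.(0 | 0))\{a} | c.(a.0 + c.0 + d.(0 + 0) + d.(0 + 0)) :: ··c··> t1
  t1 = (a.b.(0 | 0))\{a} | (a.0 + c.0 + d.(0 + 0) + d.(0 + 0)) :: ··a··> t2, ··c··> t2, ··d··> t3
  t2 = (a.b.(0 | 0))\{a} | 0 :: deadlocked
  t3 = (a.b.(0 | 0))\{a} | (0 + 0) :: deadlocked
Bisimilarity quotient blocks:
  B0 = {s0, t0}
  B1 = {s1, t1}
  B2 = {s2, s3, t2, t3}
s0 ∈ B0, t0 ∈ B0 → same block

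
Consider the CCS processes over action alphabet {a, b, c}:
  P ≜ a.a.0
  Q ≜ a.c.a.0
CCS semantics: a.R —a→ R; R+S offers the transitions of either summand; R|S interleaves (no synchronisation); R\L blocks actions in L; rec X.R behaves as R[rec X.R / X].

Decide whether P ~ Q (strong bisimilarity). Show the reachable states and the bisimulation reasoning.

LTS(P): 3 reachable states
  m0 = a.a.0 → ··a··> m1
  m1 = a.0 → ··a··> m2
  m2 = 0 → deadlocked
LTS(Q): 4 reachable states
  n0 = a.c.a.0 → ··a··> n1
  n1 = c.a.0 → ··c··> n2
  n2 = a.0 → ··a··> n3
  n3 = 0 → deadlocked
Coarsest stable partition (strong bisimilarity classes):
  B0 = {m0}
  B1 = {m1, n2}
  B2 = {m2, n3}
  B3 = {n0}
  B4 = {n1}
m0 ∈ B0, n0 ∈ B3 → different blocks

NO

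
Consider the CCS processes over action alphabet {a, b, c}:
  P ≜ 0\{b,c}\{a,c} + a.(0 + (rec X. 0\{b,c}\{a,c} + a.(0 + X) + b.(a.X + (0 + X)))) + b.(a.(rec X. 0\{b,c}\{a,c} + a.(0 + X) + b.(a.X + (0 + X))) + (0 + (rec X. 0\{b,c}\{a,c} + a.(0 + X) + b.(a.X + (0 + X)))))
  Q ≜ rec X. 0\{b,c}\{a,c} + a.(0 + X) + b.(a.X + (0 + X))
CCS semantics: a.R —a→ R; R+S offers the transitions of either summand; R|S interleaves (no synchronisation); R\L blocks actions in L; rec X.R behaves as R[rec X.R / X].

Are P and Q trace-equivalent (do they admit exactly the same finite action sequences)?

Reachable graph of P (4 states):
  u0 = 0\{b,c}\{a,c} + a.(0 + (rec X. 0\{b,c}\{a,c} + a.(0 + X) + b.(a.X + (0 + X)))) + b.(a.(rec X. 0\{b,c}\{a,c} + a.(0 + X) + b.(a.X + (0 + X))) + (0 + (rec X. 0\{b,c}\{a,c} + a.(0 + X) + b.(a.X + (0 + X))))) has moves --a--▸ u1, --b--▸ u2
  u1 = 0 + (rec X. 0\{b,c}\{a,c} + a.(0 + X) + b.(a.X + (0 + X))) has moves --a--▸ u1, --b--▸ u2
  u2 = a.(rec X. 0\{b,c}\{a,c} + a.(0 + X) + b.(a.X + (0 + X))) + (0 + (rec X. 0\{b,c}\{a,c} + a.(0 + X) + b.(a.X + (0 + X)))) has moves --a--▸ u1, --a--▸ u3, --b--▸ u2
  u3 = rec X. 0\{b,c}\{a,c} + a.(0 + X) + b.(a.X + (0 + X)) has moves --a--▸ u1, --b--▸ u2
Reachable graph of Q (3 states):
  v0 = rec X. 0\{b,c}\{a,c} + a.(0 + X) + b.(a.X + (0 + X)) has moves --a--▸ v1, --b--▸ v2
  v1 = 0 + (rec X. 0\{b,c}\{a,c} + a.(0 + X) + b.(a.X + (0 + X))) has moves --a--▸ v1, --b--▸ v2
  v2 = a.(rec X. 0\{b,c}\{a,c} + a.(0 + X) + b.(a.X + (0 + X))) + (0 + (rec X. 0\{b,c}\{a,c} + a.(0 + X) + b.(a.X + (0 + X)))) has moves --a--▸ v0, --a--▸ v1, --b--▸ v2
Bisimilarity quotient blocks:
  B0 = {u0, u1, u2, u3, v0, v1, v2}
u0 ∈ B0, v0 ∈ B0 → same block
Bisimilar ⇒ trace-equivalent.

trace-equivalent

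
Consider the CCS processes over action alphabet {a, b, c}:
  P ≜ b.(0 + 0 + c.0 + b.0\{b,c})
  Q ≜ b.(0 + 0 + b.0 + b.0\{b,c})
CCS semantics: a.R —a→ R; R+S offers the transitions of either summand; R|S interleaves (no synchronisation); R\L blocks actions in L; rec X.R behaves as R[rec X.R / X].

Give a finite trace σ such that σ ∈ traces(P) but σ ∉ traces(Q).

bc

Reachable graph of P (4 states):
  p0 = b.(0 + 0 + c.0 + b.0\{b,c}) has moves ··b··> p1
  p1 = 0 + 0 + c.0 + b.0\{b,c} has moves ··b··> p2, ··c··> p3
  p2 = 0\{b,c} has moves ∅
  p3 = 0 has moves ∅
Reachable graph of Q (4 states):
  q0 = b.(0 + 0 + b.0 + b.0\{b,c}) has moves ··b··> q1
  q1 = 0 + 0 + b.0 + b.0\{b,c} has moves ··b··> q2, ··b··> q3
  q2 = 0 has moves ∅
  q3 = 0\{b,c} has moves ∅
Run σ = ⟨bc⟩ on P: start {p0}
  [1] b ⇒ {p1}
  [2] c ⇒ {p3}
  ✓ P
Run σ = ⟨bc⟩ on Q: start {q0}
  [1] b ⇒ {q1}
  [2] c ⇒ ∅ (Q stuck)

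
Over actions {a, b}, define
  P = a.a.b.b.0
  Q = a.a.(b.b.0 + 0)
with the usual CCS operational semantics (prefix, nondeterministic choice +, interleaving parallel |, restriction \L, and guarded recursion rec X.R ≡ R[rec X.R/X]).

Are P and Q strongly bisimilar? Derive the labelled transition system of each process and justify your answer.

P ~ Q

LTS(P): 5 reachable states
  u0 = a.a.b.b.0 has moves =a=> u1
  u1 = a.b.b.0 has moves =a=> u2
  u2 = b.b.0 has moves =b=> u3
  u3 = b.0 has moves =b=> u4
  u4 = 0 has moves (no moves)
LTS(Q): 5 reachable states
  v0 = a.a.(b.b.0 + 0) has moves =a=> v1
  v1 = a.(b.b.0 + 0) has moves =a=> v2
  v2 = b.b.0 + 0 has moves =b=> v3
  v3 = b.0 has moves =b=> v4
  v4 = 0 has moves (no moves)
Partition-refinement fixed point:
  B0 = {u0, v0}
  B1 = {u1, v1}
  B2 = {u2, v2}
  B3 = {u3, v3}
  B4 = {u4, v4}
u0 ∈ B0, v0 ∈ B0 → same block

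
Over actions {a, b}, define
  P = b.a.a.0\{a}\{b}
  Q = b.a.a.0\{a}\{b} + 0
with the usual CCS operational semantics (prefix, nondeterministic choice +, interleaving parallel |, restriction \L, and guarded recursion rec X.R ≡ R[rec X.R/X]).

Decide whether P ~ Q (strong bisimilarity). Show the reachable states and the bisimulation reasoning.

Reachable graph of P (4 states):
  m0 = b.a.a.0\{a}\{b} → --b--▸ m1
  m1 = a.a.0\{a}\{b} → --a--▸ m2
  m2 = a.0\{a}\{b} → --a--▸ m3
  m3 = 0\{a}\{b} → deadlocked
Reachable graph of Q (4 states):
  n0 = b.a.a.0\{a}\{b} + 0 → --b--▸ n1
  n1 = a.a.0\{a}\{b} → --a--▸ n2
  n2 = a.0\{a}\{b} → --a--▸ n3
  n3 = 0\{a}\{b} → deadlocked
Partition-refinement fixed point:
  B0 = {m0, n0}
  B1 = {m1, n1}
  B2 = {m2, n2}
  B3 = {m3, n3}
m0 ∈ B0, n0 ∈ B0 → same block

YES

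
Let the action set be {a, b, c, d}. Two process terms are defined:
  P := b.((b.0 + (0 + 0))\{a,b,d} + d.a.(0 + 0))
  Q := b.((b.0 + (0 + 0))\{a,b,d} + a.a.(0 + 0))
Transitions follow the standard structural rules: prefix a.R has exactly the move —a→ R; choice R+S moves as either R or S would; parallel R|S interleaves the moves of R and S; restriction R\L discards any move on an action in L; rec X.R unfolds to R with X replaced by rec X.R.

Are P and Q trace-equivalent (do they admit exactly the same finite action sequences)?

P's transition system — 4 states:
  p0 = b.((b.0 + (0 + 0))\{a,b,d} + d.a.(0 + 0)) has moves -b-> p1
  p1 = (b.0 + (0 + 0))\{a,b,d} + d.a.(0 + 0) has moves -d-> p2
  p2 = a.(0 + 0) has moves -a-> p3
  p3 = 0 + 0 has moves stopped
Q's transition system — 4 states:
  q0 = b.((b.0 + (0 + 0))\{a,b,d} + a.a.(0 + 0)) has moves -b-> q1
  q1 = (b.0 + (0 + 0))\{a,b,d} + a.a.(0 + 0) has moves -a-> q2
  q2 = a.(0 + 0) has moves -a-> q3
  q3 = 0 + 0 has moves stopped
Trace ⟨bd⟩ through P, begin at {p0}:
  [1] b ⇒ {p1}
  [2] d ⇒ {p2}
  P completes σ.
Trace ⟨bd⟩ through Q, begin at {q0}:
  [1] b ⇒ {q1}
  [2] d ⇒ no successor for Q

trace-distinct — witness ⟨bd⟩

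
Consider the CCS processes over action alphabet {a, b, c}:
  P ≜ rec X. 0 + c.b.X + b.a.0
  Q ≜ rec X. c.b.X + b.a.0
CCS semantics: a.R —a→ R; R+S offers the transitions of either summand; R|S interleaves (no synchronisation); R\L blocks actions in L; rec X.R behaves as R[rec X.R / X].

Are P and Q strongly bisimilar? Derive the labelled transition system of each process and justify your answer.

bisimilar

Reachable graph of P (4 states):
  m0 = rec X. 0 + c.b.X + b.a.0 → =b=> m1, =c=> m2
  m1 = a.0 → =a=> m3
  m2 = b.(rec X. 0 + c.b.X + b.a.0) → =b=> m0
  m3 = 0 → (no moves)
Reachable graph of Q (4 states):
  n0 = rec X. c.b.X + b.a.0 → =b=> n1, =c=> n2
  n1 = a.0 → =a=> n3
  n2 = b.(rec X. c.b.X + b.a.0) → =b=> n0
  n3 = 0 → (no moves)
Coarsest stable partition (strong bisimilarity classes):
  B0 = {m0, n0}
  B1 = {m1, n1}
  B2 = {m3, n3}
  B3 = {m2, n2}
m0 ∈ B0, n0 ∈ B0 → same block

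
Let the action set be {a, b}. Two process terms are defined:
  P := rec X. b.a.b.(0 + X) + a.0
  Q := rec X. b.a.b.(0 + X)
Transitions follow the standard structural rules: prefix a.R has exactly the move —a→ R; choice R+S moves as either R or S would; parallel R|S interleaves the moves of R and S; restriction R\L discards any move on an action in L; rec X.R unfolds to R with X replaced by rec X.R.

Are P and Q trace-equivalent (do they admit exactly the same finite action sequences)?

P's transition system — 5 states:
  s0 = rec X. b.a.b.(0 + X) + a.0 → ··a··> s1, ··b··> s2
  s1 = 0 → (no moves)
  s2 = a.b.(0 + (rec X. b.a.b.(0 + X) + a.0)) → ··a··> s3
  s3 = b.(0 + (rec X. b.a.b.(0 + X) + a.0)) → ··b··> s4
  s4 = 0 + (rec X. b.a.b.(0 + X) + a.0) → ··a··> s1, ··b··> s2
Q's transition system — 4 states:
  t0 = rec X. b.a.b.(0 + X) → ··b··> t1
  t1 = a.b.(0 + (rec X. b.a.b.(0 + X))) → ··a··> t2
  t2 = b.(0 + (rec X. b.a.b.(0 + X))) → ··b··> t3
  t3 = 0 + (rec X. b.a.b.(0 + X)) → ··b··> t1
Run σ = ⟨a⟩ on P: start {s0}
  after a @ step 1: {s1}
  — P admits the full trace.
Run σ = ⟨a⟩ on Q: start {t0}
  after a @ step 1: no successor for Q

trace-distinct — witness ⟨a⟩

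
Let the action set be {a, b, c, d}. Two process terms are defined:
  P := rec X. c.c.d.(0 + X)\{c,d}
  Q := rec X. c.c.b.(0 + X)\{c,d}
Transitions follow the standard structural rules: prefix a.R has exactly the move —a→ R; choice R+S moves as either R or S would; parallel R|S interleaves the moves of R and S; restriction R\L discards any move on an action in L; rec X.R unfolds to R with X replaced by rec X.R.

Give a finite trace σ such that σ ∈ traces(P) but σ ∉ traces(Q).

LTS(P): 4 reachable states
  u0 = rec X. c.c.d.(0 + X)\{c,d} :: =c=> u1
  u1 = c.d.(0 + (rec X. c.c.d.(0 + X)\{c,d}))\{c,d} :: =c=> u2
  u2 = d.(0 + (rec X. c.c.d.(0 + X)\{c,d}))\{c,d} :: =d=> u3
  u3 = (0 + (rec X. c.c.d.(0 + X)\{c,d}))\{c,d} :: stopped
LTS(Q): 4 reachable states
  v0 = rec X. c.c.b.(0 + X)\{c,d} :: =c=> v1
  v1 = c.b.(0 + (rec X. c.c.b.(0 + X)\{c,d}))\{c,d} :: =c=> v2
  v2 = b.(0 + (rec X. c.c.b.(0 + X)\{c,d}))\{c,d} :: =b=> v3
  v3 = (0 + (rec X. c.c.b.(0 + X)\{c,d}))\{c,d} :: stopped
Trace ⟨ccd⟩ through P, begin at {u0}:
  after c @ step 1: {u1}
  after c @ step 2: {u2}
  after d @ step 3: {u3}
  — P admits the full trace.
Trace ⟨ccd⟩ through Q, begin at {v0}:
  after c @ step 1: {v1}
  after c @ step 2: {v2}
  after d @ step 3: ∅  — Q cannot continue

ccd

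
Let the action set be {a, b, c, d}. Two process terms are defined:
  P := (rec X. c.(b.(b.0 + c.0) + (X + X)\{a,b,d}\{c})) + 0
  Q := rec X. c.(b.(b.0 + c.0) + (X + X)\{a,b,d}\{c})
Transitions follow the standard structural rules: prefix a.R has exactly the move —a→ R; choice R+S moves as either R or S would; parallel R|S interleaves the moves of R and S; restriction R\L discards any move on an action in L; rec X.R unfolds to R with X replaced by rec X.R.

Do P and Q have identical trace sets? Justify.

traces(P) = traces(Q)

P's transition system — 4 states:
  s0 = (rec X. c.(b.(b.0 + c.0) + (X + X)\{a,b,d}\{c})) + 0 has moves —c→ s1
  s1 = b.(b.0 + c.0) + ((rec X. c.(b.(b.0 + c.0) + (X + X)\{a,b,d}\{c})) + (rec X. c.(b.(b.0 + c.0) + (X + X)\{a,b,d}\{c})))\{a,b,d}\{c} has moves —b→ s2
  s2 = b.0 + c.0 has moves —b→ s3, —c→ s3
  s3 = 0 has moves ·
Q's transition system — 4 states:
  t0 = rec X. c.(b.(b.0 + c.0) + (X + X)\{a,b,d}\{c}) has moves —c→ t1
  t1 = b.(b.0 + c.0) + ((rec X. c.(b.(b.0 + c.0) + (X + X)\{a,b,d}\{c})) + (rec X. c.(b.(b.0 + c.0) + (X + X)\{a,b,d}\{c})))\{a,b,d}\{c} has moves —b→ t2
  t2 = b.0 + c.0 has moves —b→ t3, —c→ t3
  t3 = 0 has moves ·
Bisimilarity quotient blocks:
  B0 = {s0, t0}
  B1 = {s1, t1}
  B2 = {s2, t2}
  B3 = {s3, t3}
s0 ∈ B0, t0 ∈ B0 → same block
Bisimilar ⇒ trace-equivalent.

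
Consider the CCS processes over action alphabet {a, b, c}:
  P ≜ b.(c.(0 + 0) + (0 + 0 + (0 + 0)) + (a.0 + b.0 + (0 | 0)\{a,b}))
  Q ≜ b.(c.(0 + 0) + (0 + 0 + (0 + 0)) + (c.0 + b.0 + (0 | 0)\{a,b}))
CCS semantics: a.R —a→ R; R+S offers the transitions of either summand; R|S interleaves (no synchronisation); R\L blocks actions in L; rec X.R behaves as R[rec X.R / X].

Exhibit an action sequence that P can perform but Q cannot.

ba

LTS(P): 4 reachable states
  u0 = b.(c.(0 + 0) + (0 + 0 + (0 + 0)) + (a.0 + b.0 + (0 | 0)\{a,b})) has moves --b--▸ u1
  u1 = c.(0 + 0) + (0 + 0 + (0 + 0)) + (a.0 + b.0 + (0 | 0)\{a,b}) has moves --a--▸ u2, --b--▸ u2, --c--▸ u3
  u2 = 0 has moves stopped
  u3 = 0 + 0 has moves stopped
LTS(Q): 4 reachable states
  v0 = b.(c.(0 + 0) + (0 + 0 + (0 + 0)) + (c.0 + b.0 + (0 | 0)\{a,b})) has moves --b--▸ v1
  v1 = c.(0 + 0) + (0 + 0 + (0 + 0)) + (c.0 + b.0 + (0 | 0)\{a,b}) has moves --b--▸ v2, --c--▸ v2, --c--▸ v3
  v2 = 0 has moves stopped
  v3 = 0 + 0 has moves stopped
Run σ = ⟨ba⟩ on P: start {u0}
  step 1 (b): {u1}
  step 2 (a): {u2}
  P completes σ.
Run σ = ⟨ba⟩ on Q: start {v0}
  step 1 (b): {v1}
  step 2 (a): ∅  — Q cannot continue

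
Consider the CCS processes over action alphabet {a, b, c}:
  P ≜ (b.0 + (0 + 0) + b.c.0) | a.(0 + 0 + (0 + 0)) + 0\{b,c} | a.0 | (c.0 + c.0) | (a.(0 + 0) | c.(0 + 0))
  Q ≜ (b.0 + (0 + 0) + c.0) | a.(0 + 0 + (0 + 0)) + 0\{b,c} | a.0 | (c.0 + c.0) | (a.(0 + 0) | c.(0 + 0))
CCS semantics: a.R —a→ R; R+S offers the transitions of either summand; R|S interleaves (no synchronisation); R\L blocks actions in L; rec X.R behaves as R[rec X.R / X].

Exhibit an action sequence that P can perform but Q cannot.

bc

P's transition system — 21 states:
  u0 = (b.0 + (0 + 0) + b.c.0) | a.(0 + 0 + (0 + 0)) + 0\{b,c} | a.0 | (c.0 + c.0) | (a.(0 + 0) | c.(0 + 0)) has moves =a=> u1, =a=> u2, =a=> u3, =b=> u4, =b=> u5, =c=> u6, =c=> u7
  u1 = (b.0 + (0 + 0) + b.c.0) | (0 + 0 + (0 + 0)) has moves =b=> u8, =b=> u9
  u2 = 0\{b,c} | 0 | (c.0 + c.0) | (a.(0 + 0) | c.(0 + 0)) has moves =a=> u10, =c=> u11, =c=> u12
  u3 = 0\{b,c} | a.0 | (c.0 + c.0) | ((0 + 0) | c.(0 + 0)) has moves =a=> u10, =c=> u13, =c=> u14
  u4 = 0 | a.(0 + 0 + (0 + 0)) has moves =a=> u8
  u5 = c.0 | a.(0 + 0 + (0 + 0)) has moves =a=> u9, =c=> u4
  u6 = 0\{b,c} | a.0 | (c.0 + c.0) | (a.(0 + 0) | (0 + 0)) has moves =a=> u11, =a=> u13, =c=> u15
  u7 = 0\{b,c} | a.0 | 0 | (a.(0 + 0) | c.(0 + 0)) has moves =a=> u12, =a=> u14, =c=> u15
  u8 = 0 | (0 + 0 + (0 + 0)) has moves stopped
  u9 = c.0 | (0 + 0 + (0 + 0)) has moves =c=> u8
  u10 = 0\{b,c} | 0 | (c.0 + c.0) | ((0 + 0) | c.(0 + 0)) has moves =c=> u16, =c=> u17
  u11 = 0\{b,c} | 0 | (c.0 + c.0) | (a.(0 + 0) | (0 + 0)) has moves =a=> u16, =c=> u18
  u12 = 0\{b,c} | 0 | 0 | (a.(0 + 0) | c.(0 + 0)) has moves =a=> u17, =c=> u18
  u13 = 0\{b,c} | a.0 | (c.0 + c.0) | ((0 + 0) | (0 + 0)) has moves =a=> u16, =c=> u19
  u14 = 0\{b,c} | a.0 | 0 | ((0 + 0) | c.(0 + 0)) has moves =a=> u17, =c=> u19
  u15 = 0\{b,c} | a.0 | 0 | (a.(0 + 0) | (0 + 0)) has moves =a=> u18, =a=> u19
  u16 = 0\{b,c} | 0 | (c.0 + c.0) | ((0 + 0) | (0 + 0)) has moves =c=> u20
  u17 = 0\{b,c} | 0 | 0 | ((0 + 0) | c.(0 + 0)) has moves =c=> u20
  u18 = 0\{b,c} | 0 | 0 | (a.(0 + 0) | (0 + 0)) has moves =a=> u20
  u19 = 0\{b,c} | a.0 | 0 | ((0 + 0) | (0 + 0)) has moves =a=> u20
  u20 = 0\{b,c} | 0 | 0 | ((0 + 0) | (0 + 0)) has moves stopped
Q's transition system — 19 states:
  v0 = (b.0 + (0 + 0) + c.0) | a.(0 + 0 + (0 + 0)) + 0\{b,c} | a.0 | (c.0 + c.0) | (a.(0 + 0) | c.(0 + 0)) has moves =a=> v1, =a=> v2, =a=> v3, =b=> v4, =c=> v4, =c=> v5, =c=> v6
  v1 = (b.0 + (0 + 0) + c.0) | (0 + 0 + (0 + 0)) has moves =b=> v7, =c=> v7
  v2 = 0\{b,c} | 0 | (c.0 + c.0) | (a.(0 + 0) | c.(0 + 0)) has moves =a=> v8, =c=> v10, =c=> v9
  v3 = 0\{b,c} | a.0 | (c.0 + c.0) | ((0 + 0) | c.(0 + 0)) has moves =a=> v8, =c=> v11, =c=> v12
  v4 = 0 | a.(0 + 0 + (0 + 0)) has moves =a=> v7
  v5 = 0\{b,c} | a.0 | (c.0 + c.0) | (a.(0 + 0) | (0 + 0)) has moves =a=> v11, =a=> v9, =c=> v13
  v6 = 0\{b,c} | a.0 | 0 | (a.(0 + 0) | c.(0 + 0)) has moves =a=> v10, =a=> v12, =c=> v13
  v7 = 0 | (0 + 0 + (0 + 0)) has moves stopped
  v8 = 0\{b,c} | 0 | (c.0 + c.0) | ((0 + 0) | c.(0 + 0)) has moves =c=> v14, =c=> v15
  v9 = 0\{b,c} | 0 | (c.0 + c.0) | (a.(0 + 0) | (0 + 0)) has moves =a=> v14, =c=> v16
  v10 = 0\{b,c} | 0 | 0 | (a.(0 + 0) | c.(0 + 0)) has moves =a=> v15, =c=> v16
  v11 = 0\{b,c} | a.0 | (c.0 + c.0) | ((0 + 0) | (0 + 0)) has moves =a=> v14, =c=> v17
  v12 = 0\{b,c} | a.0 | 0 | ((0 + 0) | c.(0 + 0)) has moves =a=> v15, =c=> v17
  v13 = 0\{b,c} | a.0 | 0 | (a.(0 + 0) | (0 + 0)) has moves =a=> v16, =a=> v17
  v14 = 0\{b,c} | 0 | (c.0 + c.0) | ((0 + 0) | (0 + 0)) has moves =c=> v18
  v15 = 0\{b,c} | 0 | 0 | ((0 + 0) | c.(0 + 0)) has moves =c=> v18
  v16 = 0\{b,c} | 0 | 0 | (a.(0 + 0) | (0 + 0)) has moves =a=> v18
  v17 = 0\{b,c} | a.0 | 0 | ((0 + 0) | (0 + 0)) has moves =a=> v18
  v18 = 0\{b,c} | 0 | 0 | ((0 + 0) | (0 + 0)) has moves stopped
Executing bc from P (initial set {u0}):
  step 1 (b): {u4, u5}
  step 2 (c): {u4}
  ✓ P
Executing bc from Q (initial set {v0}):
  step 1 (b): {v4}
  step 2 (c): ∅ (Q stuck)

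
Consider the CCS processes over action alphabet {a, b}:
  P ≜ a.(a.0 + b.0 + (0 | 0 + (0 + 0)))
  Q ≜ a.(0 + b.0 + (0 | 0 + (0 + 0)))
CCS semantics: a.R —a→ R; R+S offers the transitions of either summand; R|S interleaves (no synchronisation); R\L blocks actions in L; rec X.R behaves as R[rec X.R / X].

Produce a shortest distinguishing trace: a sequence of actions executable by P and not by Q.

Reachable graph of P (3 states):
  p0 = a.(a.0 + b.0 + (0 | 0 + (0 + 0))) → —a→ p1
  p1 = a.0 + b.0 + (0 | 0 + (0 + 0)) → —a→ p2, —b→ p2
  p2 = 0 → ·
Reachable graph of Q (3 states):
  q0 = a.(0 + b.0 + (0 | 0 + (0 + 0))) → —a→ q1
  q1 = 0 + b.0 + (0 | 0 + (0 + 0)) → —b→ q2
  q2 = 0 → ·
Executing aa from P (initial set {p0}):
  [1] a ⇒ {p1}
  [2] a ⇒ {p2}
  ✓ P
Executing aa from Q (initial set {q0}):
  [1] a ⇒ {q1}
  [2] a ⇒ no successor for Q

aa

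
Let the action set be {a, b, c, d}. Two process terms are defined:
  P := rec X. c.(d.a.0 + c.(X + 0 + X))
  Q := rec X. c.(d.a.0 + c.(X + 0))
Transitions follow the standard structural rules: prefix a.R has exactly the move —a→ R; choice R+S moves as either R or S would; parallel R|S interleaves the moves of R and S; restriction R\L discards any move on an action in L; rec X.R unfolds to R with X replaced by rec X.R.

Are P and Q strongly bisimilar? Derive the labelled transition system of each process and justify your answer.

Reachable graph of P (5 states):
  m0 = rec X. c.(d.a.0 + c.(X + 0 + X)) | --c--▸ m1
  m1 = d.a.0 + c.((rec X. c.(d.a.0 + c.(X + 0 + X))) + 0 + (rec X. c.(d.a.0 + c.(X + 0 + X)))) | --c--▸ m2, --d--▸ m3
  m2 = (rec X. c.(d.a.0 + c.(X + 0 + X))) + 0 + (rec X. c.(d.a.0 + c.(X + 0 + X))) | --c--▸ m1
  m3 = a.0 | --a--▸ m4
  m4 = 0 | ∅
Reachable graph of Q (5 states):
  n0 = rec X. c.(d.a.0 + c.(X + 0)) | --c--▸ n1
  n1 = d.a.0 + c.((rec X. c.(d.a.0 + c.(X + 0))) + 0) | --c--▸ n2, --d--▸ n3
  n2 = (rec X. c.(d.a.0 + c.(X + 0))) + 0 | --c--▸ n1
  n3 = a.0 | --a--▸ n4
  n4 = 0 | ∅
Coarsest stable partition (strong bisimilarity classes):
  B0 = {m0, m2, n0, n2}
  B1 = {m1, n1}
  B2 = {m3, n3}
  B3 = {m4, n4}
m0 ∈ B0, n0 ∈ B0 → same block

YES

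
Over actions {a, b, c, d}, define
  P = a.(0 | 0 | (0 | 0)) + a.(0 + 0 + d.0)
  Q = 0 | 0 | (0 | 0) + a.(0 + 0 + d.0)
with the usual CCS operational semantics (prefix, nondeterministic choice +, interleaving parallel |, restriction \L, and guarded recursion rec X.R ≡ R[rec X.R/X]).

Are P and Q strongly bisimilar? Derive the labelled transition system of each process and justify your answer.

Reachable graph of P (4 states):
  m0 = a.(0 | 0 | (0 | 0)) + a.(0 + 0 + d.0) ⊢ —a→ m1, —a→ m2
  m1 = 0 + 0 + d.0 ⊢ —d→ m3
  m2 = 0 | 0 | (0 | 0) ⊢ deadlocked
  m3 = 0 ⊢ deadlocked
Reachable graph of Q (3 states):
  n0 = 0 | 0 | (0 | 0) + a.(0 + 0 + d.0) ⊢ —a→ n1
  n1 = 0 + 0 + d.0 ⊢ —d→ n2
  n2 = 0 ⊢ deadlocked
Bisimilarity quotient blocks:
  B0 = {m0}
  B1 = {m1, n1}
  B2 = {m2, m3, n2}
  B3 = {n0}
m0 ∈ B0, n0 ∈ B3 → different blocks

not bisimilar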